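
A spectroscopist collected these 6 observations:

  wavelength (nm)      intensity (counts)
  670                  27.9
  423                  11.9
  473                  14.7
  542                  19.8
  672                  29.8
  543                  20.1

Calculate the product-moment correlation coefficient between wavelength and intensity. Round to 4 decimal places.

n = 6, Σx = 3323, Σy = 124.2, Σxy = 72351.3, Σx² = 1891755, Σy² = 2820.2
Sxx = Σx² − (Σx)²/n = 1891755 − 1840388.166667 = 51366.833333
Sxy = Σxy − (Σx)(Σy)/n = 72351.3 − 68786.1 = 3565.2
Syy = Σy² − (Σy)²/n = 2820.2 − 2570.94 = 249.26
r = Sxy/√(Sxx·Syy) = 3565.2/√(12803696.876667) = 3565.2/3578.225381 = 0.996360

0.9964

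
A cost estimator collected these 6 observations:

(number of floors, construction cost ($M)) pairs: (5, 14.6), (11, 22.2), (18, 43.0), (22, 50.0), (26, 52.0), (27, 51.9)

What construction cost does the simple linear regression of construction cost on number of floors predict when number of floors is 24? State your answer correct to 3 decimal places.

49.713

n = 6, Σx = 109, Σy = 233.7, Σxy = 4944.5, Σx² = 2359
Sxx = Σx² − (Σx)²/n = 2359 − 1980.166667 = 378.833333
Sxy = Σxy − (Σx)(Σy)/n = 4944.5 − 4245.55 = 698.95
b = Sxy/Sxx = 698.95/378.833333 = 1.845007
a = ȳ − b·x̄ = 38.95 − 1.845007·18.166667 = 5.432380
ŷ(24) = a + b·24 = 5.432380 + 1.845007·24 = 49.712538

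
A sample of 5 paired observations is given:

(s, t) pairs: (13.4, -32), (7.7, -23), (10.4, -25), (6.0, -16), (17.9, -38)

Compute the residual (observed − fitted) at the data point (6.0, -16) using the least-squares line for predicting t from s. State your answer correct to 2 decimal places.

1.88

n = 5, Σx = 55.4, Σy = -134, Σxy = -1642.1, Σx² = 703.42
Sxx = Σx² − (Σx)²/n = 703.42 − 613.832 = 89.588
Sxy = Σxy − (Σx)(Σy)/n = -1642.1 − (-1484.72) = -157.38
b = Sxy/Sxx = -157.38/89.588 = -1.756708
a = ȳ − b·x̄ = -26.8 − (-1.756708)·11.08 = -7.335670
ŷ(6.0) = -7.335670 + (-1.756708)·6 = -17.875921
residual = y − ŷ = -16 − (-17.875921) = 1.875921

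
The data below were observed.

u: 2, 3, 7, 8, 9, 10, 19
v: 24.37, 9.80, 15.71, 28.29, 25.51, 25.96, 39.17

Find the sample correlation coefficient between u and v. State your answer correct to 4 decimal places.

0.7942

n = 7, Σx = 58, Σy = 168.81, Σxy = 1647.85, Σx² = 668, Σy² = 4596.0357
Sxx = Σx² − (Σx)²/n = 668 − 480.571429 = 187.428571
Sxy = Σxy − (Σx)(Σy)/n = 1647.85 − 1398.711429 = 249.138571
Syy = Σy² − (Σy)²/n = 4596.0357 − 4070.973729 = 525.061971
r = Sxy/√(Sxx·Syy) = 249.138571/√(98411.615216) = 249.138571/313.706256 = 0.794178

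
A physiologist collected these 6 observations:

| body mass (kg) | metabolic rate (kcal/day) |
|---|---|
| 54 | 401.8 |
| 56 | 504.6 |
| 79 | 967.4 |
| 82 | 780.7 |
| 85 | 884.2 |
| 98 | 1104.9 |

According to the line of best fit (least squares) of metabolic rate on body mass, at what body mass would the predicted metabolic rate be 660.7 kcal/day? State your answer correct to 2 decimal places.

68.14

n = 6, Σx = 454, Σy = 4643.6, Σxy = 373834, Σx² = 35846
Sxx = Σx² − (Σx)²/n = 35846 − 34352.666667 = 1493.333333
Sxy = Σxy − (Σx)(Σy)/n = 373834 − 351365.733333 = 22468.266667
b = Sxy/Sxx = 22468.266667/1493.333333 = 15.045714
a = ȳ − b·x̄ = 773.933333 − 15.045714·75.666667 = -364.525714
Set a + b·x = 660.7: x = (660.7 − (-364.525714)) / 15.045714 = 68.140714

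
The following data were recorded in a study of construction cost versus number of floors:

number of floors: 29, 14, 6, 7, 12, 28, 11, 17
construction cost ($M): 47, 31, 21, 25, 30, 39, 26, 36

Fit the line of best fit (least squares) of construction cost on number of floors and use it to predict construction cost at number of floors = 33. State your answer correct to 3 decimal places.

n = 8, Σx = 124, Σy = 255, Σxy = 4448, Σx² = 2460
Sxx = Σx² − (Σx)²/n = 2460 − 1922 = 538
Sxy = Σxy − (Σx)(Σy)/n = 4448 − 3952.5 = 495.5
b = Sxy/Sxx = 495.5/538 = 0.921004
a = ȳ − b·x̄ = 31.875 − 0.921004·15.5 = 17.599442
ŷ(33) = a + b·33 = 17.599442 + 0.921004·33 = 47.992565

47.993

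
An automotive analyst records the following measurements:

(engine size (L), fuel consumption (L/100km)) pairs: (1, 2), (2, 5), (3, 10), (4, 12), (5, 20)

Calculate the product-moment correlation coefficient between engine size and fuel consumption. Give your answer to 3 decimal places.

0.979

n = 5, Σx = 15, Σy = 49, Σxy = 190, Σx² = 55, Σy² = 673
Sxx = Σx² − (Σx)²/n = 55 − 45 = 10
Sxy = Σxy − (Σx)(Σy)/n = 190 − 147 = 43
Syy = Σy² − (Σy)²/n = 673 − 480.2 = 192.8
r = Sxy/√(Sxx·Syy) = 43/√(1928) = 43/43.908997 = 0.979298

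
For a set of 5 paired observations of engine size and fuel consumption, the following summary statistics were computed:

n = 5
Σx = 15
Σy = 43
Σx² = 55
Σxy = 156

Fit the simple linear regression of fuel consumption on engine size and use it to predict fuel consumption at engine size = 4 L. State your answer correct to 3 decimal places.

11.300

Sxx = Σx² − (Σx)²/n = 55 − 45 = 10
Sxy = Σxy − (Σx)(Σy)/n = 156 − 129 = 27
b = Sxy/Sxx = 27/10 = 2.7
a = ȳ − b·x̄ = 8.6 − 2.7·3 = 0.5
ŷ(4) = a + b·4 = 0.5 + 2.7·4 = 11.3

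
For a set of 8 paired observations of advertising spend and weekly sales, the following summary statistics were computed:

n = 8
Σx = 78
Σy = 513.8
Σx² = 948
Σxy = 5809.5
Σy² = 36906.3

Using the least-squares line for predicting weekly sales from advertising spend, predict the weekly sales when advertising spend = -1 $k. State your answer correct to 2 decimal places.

18.36

Sxx = Σx² − (Σx)²/n = 948 − 760.5 = 187.5
Sxy = Σxy − (Σx)(Σy)/n = 5809.5 − 5009.55 = 799.95
b = Sxy/Sxx = 799.95/187.5 = 4.2664
a = ȳ − b·x̄ = 64.225 − 4.2664·9.75 = 22.6276
ŷ(-1) = a + b·-1 = 22.6276 + 4.2664·(-1) = 18.3612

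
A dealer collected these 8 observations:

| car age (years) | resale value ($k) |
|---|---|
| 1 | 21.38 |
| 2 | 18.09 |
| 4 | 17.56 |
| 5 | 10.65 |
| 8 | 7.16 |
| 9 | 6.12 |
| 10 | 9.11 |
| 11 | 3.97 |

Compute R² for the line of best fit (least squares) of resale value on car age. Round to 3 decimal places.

n = 8, Σx = 50, Σy = 94.04, Σxy = 428.18, Σx² = 412, Σy² = 1393.6016
Sxx = Σx² − (Σx)²/n = 412 − 312.5 = 99.5
Sxy = Σxy − (Σx)(Σy)/n = 428.18 − 587.75 = -159.57
Syy = Σy² − (Σy)²/n = 1393.6016 − 1105.4402 = 288.1614
R² = Sxy²/(Sxx·Syy) = (-159.57)²/(99.5·288.1614) = 0.888063

0.888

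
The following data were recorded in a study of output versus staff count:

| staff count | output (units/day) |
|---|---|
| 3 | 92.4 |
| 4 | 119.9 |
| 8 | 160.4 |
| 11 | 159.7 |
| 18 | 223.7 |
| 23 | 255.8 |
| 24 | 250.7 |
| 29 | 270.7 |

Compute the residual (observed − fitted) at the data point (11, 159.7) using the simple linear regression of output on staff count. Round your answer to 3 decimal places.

n = 8, Σx = 120, Σy = 1533.3, Σxy = 27573.8, Σx² = 2480
Sxx = Σx² − (Σx)²/n = 2480 − 1800 = 680
Sxy = Σxy − (Σx)(Σy)/n = 27573.8 − 22999.5 = 4574.3
b = Sxy/Sxx = 4574.3/680 = 6.726912
a = ȳ − b·x̄ = 191.6625 − 6.726912·15 = 90.758824
ŷ(11) = 90.758824 + 6.726912·11 = 164.754853
residual = y − ŷ = 159.7 − 164.754853 = -5.054853

-5.055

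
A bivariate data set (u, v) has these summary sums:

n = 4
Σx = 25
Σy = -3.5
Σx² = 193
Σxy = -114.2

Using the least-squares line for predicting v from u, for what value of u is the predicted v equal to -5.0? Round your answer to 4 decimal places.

7.8920

Sxx = Σx² − (Σx)²/n = 193 − 156.25 = 36.75
Sxy = Σxy − (Σx)(Σy)/n = -114.2 − (-21.875) = -92.325
b = Sxy/Sxx = -92.325/36.75 = -2.512245
a = ȳ − b·x̄ = -0.875 − (-2.512245)·6.25 = 14.826531
Set a + b·x = -5.0: x = (-5.0 − 14.826531) / (-2.512245) = 7.891958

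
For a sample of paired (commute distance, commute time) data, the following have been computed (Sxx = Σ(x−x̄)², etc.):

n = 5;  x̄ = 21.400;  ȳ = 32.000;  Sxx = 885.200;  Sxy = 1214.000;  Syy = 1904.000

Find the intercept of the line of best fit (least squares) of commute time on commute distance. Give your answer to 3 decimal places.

b = Sxy/Sxx = 1214/885.2 = 1.371441
a = ȳ − b·x̄ = 32 − 1.371441·21.4 = 2.651152

2.651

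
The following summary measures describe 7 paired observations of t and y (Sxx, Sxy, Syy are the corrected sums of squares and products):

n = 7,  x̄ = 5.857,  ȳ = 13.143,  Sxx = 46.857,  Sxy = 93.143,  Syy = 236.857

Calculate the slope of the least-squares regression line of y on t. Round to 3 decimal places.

1.988

b = Sxy/Sxx = 93.143/46.857 = 1.987814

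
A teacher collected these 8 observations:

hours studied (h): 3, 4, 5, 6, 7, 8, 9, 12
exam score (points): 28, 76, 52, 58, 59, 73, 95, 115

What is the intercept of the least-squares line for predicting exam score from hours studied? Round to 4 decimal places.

15.6134

n = 8, Σx = 54, Σy = 556, Σxy = 4228, Σx² = 424
Sxx = Σx² − (Σx)²/n = 424 − 364.5 = 59.5
Sxy = Σxy − (Σx)(Σy)/n = 4228 − 3753 = 475
b = Sxy/Sxx = 475/59.5 = 7.983193
a = ȳ − b·x̄ = 69.5 − 7.983193·6.75 = 15.613445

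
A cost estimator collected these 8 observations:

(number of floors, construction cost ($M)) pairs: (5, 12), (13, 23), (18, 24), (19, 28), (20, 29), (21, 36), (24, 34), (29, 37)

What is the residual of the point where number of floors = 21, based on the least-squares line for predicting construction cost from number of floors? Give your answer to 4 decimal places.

n = 8, Σx = 149, Σy = 223, Σxy = 4548, Σx² = 3137
Sxx = Σx² − (Σx)²/n = 3137 − 2775.125 = 361.875
Sxy = Σxy − (Σx)(Σy)/n = 4548 − 4153.375 = 394.625
b = Sxy/Sxx = 394.625/361.875 = 1.090501
a = ȳ − b·x̄ = 27.875 − 1.090501·18.625 = 7.564421
ŷ(21) = 7.564421 + 1.090501·21 = 30.464940
residual = y − ŷ = 36 − 30.464940 = 5.535060

5.5351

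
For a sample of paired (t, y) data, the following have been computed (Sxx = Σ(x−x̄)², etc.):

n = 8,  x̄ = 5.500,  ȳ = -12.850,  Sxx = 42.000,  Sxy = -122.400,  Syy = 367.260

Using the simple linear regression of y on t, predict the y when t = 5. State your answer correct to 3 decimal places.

-11.393

b = Sxy/Sxx = -122.4/42 = -2.914286
a = ȳ − b·x̄ = -12.85 − (-2.914286)·5.5 = 3.178571
ŷ(5) = a + b·5 = 3.178571 + (-2.914286)·5 = -11.392857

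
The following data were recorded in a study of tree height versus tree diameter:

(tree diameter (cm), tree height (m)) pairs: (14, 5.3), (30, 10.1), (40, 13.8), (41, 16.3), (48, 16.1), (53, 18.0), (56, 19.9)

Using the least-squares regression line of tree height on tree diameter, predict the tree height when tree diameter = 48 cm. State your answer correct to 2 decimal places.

n = 7, Σx = 282, Σy = 99.5, Σxy = 4438.7, Σx² = 12626
Sxx = Σx² − (Σx)²/n = 12626 − 11360.571429 = 1265.428571
Sxy = Σxy − (Σx)(Σy)/n = 4438.7 − 4008.428571 = 430.271429
b = Sxy/Sxx = 430.271429/1265.428571 = 0.340020
a = ȳ − b·x̄ = 14.214286 − 0.340020·40.285714 = 0.516324
ŷ(48) = a + b·48 = 0.516324 + 0.340020·48 = 16.837300

16.84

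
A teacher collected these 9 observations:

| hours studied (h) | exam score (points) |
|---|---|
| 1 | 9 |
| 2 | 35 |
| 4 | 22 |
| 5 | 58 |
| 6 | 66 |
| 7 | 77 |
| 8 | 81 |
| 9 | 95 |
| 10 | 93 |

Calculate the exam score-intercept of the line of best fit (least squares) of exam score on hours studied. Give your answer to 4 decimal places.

n = 9, Σx = 52, Σy = 536, Σxy = 3825, Σx² = 376
Sxx = Σx² − (Σx)²/n = 376 − 300.444444 = 75.555556
Sxy = Σxy − (Σx)(Σy)/n = 3825 − 3096.888889 = 728.111111
b = Sxy/Sxx = 728.111111/75.555556 = 9.636765
a = ȳ − b·x̄ = 59.555556 − 9.636765·5.777778 = 3.876471

3.8765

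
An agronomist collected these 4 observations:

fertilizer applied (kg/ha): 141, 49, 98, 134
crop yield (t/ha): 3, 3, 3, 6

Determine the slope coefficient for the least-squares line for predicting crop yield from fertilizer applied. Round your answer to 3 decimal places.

n = 4, Σx = 422, Σy = 15, Σxy = 1668, Σx² = 49842
Sxx = Σx² − (Σx)²/n = 49842 − 44521 = 5321
Sxy = Σxy − (Σx)(Σy)/n = 1668 − 1582.5 = 85.5
b = Sxy/Sxx = 85.5/5321 = 0.016068

0.016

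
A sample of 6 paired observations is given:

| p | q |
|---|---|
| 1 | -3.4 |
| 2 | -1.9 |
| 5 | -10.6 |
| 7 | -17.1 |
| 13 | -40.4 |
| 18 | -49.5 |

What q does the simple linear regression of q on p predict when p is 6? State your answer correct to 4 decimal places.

-15.5147

n = 6, Σx = 46, Σy = -122.9, Σxy = -1596.1, Σx² = 572
Sxx = Σx² − (Σx)²/n = 572 − 352.666667 = 219.333333
Sxy = Σxy − (Σx)(Σy)/n = -1596.1 − (-942.233333) = -653.866667
b = Sxy/Sxx = -653.866667/219.333333 = -2.981155
a = ȳ − b·x̄ = -20.483333 − (-2.981155)·7.666667 = 2.372188
ŷ(6) = a + b·6 = 2.372188 + (-2.981155)·6 = -15.514742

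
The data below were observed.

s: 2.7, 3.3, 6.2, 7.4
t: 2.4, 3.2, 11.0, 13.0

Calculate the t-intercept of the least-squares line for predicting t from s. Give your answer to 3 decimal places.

n = 4, Σx = 19.6, Σy = 29.6, Σxy = 181.44, Σx² = 111.38
Sxx = Σx² − (Σx)²/n = 111.38 − 96.04 = 15.34
Sxy = Σxy − (Σx)(Σy)/n = 181.44 − 145.04 = 36.4
b = Sxy/Sxx = 36.4/15.34 = 2.372881
a = ȳ − b·x̄ = 7.4 − 2.372881·4.9 = -4.227119

-4.227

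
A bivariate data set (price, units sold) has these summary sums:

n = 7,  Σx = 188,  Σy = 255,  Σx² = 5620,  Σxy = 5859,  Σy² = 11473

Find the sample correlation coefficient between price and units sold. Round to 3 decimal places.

Sxx = Σx² − (Σx)²/n = 5620 − 5049.142857 = 570.857143
Sxy = Σxy − (Σx)(Σy)/n = 5859 − 6848.571429 = -989.571429
Syy = Σy² − (Σy)²/n = 11473 − 9289.285714 = 2183.714286
r = Sxy/√(Sxx·Syy) = -989.571429/√(1246588.897959) = -989.571429/1116.507455 = -0.886310

-0.886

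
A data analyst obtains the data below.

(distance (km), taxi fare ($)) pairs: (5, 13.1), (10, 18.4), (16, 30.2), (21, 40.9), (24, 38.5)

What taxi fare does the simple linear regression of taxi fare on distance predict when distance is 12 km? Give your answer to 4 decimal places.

23.3320

n = 5, Σx = 76, Σy = 141.1, Σxy = 2515.6, Σx² = 1398
Sxx = Σx² − (Σx)²/n = 1398 − 1155.2 = 242.8
Sxy = Σxy − (Σx)(Σy)/n = 2515.6 − 2144.72 = 370.88
b = Sxy/Sxx = 370.88/242.8 = 1.527512
a = ȳ − b·x̄ = 28.22 − 1.527512·15.2 = 5.001812
ŷ(12) = a + b·12 = 5.001812 + 1.527512·12 = 23.331960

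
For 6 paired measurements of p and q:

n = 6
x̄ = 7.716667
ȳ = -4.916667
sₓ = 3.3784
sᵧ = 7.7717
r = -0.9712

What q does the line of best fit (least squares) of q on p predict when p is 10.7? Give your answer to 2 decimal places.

-11.58

b = r · sᵧ/sₓ = -0.9712 · 7.7717/3.3784 = -2.234157
a = ȳ − b·x̄ = -4.916667 − (-2.234157)·7.716667 = 12.323576
ŷ(10.7) = a + b·10.7 = 12.323576 + (-2.234157)·10.7 = -11.581900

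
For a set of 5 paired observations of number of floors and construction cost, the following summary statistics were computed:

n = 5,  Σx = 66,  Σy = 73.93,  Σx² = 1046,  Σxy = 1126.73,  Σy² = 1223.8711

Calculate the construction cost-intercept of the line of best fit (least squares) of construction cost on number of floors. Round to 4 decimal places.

Sxx = Σx² − (Σx)²/n = 1046 − 871.2 = 174.8
Sxy = Σxy − (Σx)(Σy)/n = 1126.73 − 975.876 = 150.854
b = Sxy/Sxx = 150.854/174.8 = 0.863009
a = ȳ − b·x̄ = 14.786 − 0.863009·13.2 = 3.394279

3.3943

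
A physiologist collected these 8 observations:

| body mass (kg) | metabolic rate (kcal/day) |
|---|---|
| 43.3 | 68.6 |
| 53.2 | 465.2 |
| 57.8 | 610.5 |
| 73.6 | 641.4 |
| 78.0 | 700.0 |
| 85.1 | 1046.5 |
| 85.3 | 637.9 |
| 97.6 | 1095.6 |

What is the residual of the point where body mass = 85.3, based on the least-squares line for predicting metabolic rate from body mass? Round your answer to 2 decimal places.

n = 8, Σx = 573.9, Σy = 5265.7, Σxy = 415213.54, Σx² = 43590.79
Sxx = Σx² − (Σx)²/n = 43590.79 − 41170.15125 = 2420.63875
Sxy = Σxy − (Σx)(Σy)/n = 415213.54 − 377748.15375 = 37465.38625
b = Sxy/Sxx = 37465.38625/2420.63875 = 15.477479
a = ȳ − b·x̄ = 658.2125 − 15.477479·71.7375 = -452.103174
ŷ(85.3) = -452.103174 + 15.477479·85.3 = 868.125814
residual = y − ŷ = 637.9 − 868.125814 = -230.225814

-230.23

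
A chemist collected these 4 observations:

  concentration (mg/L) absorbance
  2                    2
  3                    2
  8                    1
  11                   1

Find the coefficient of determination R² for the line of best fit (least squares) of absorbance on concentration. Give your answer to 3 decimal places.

n = 4, Σx = 24, Σy = 6, Σxy = 29, Σx² = 198, Σy² = 10
Sxx = Σx² − (Σx)²/n = 198 − 144 = 54
Sxy = Σxy − (Σx)(Σy)/n = 29 − 36 = -7
Syy = Σy² − (Σy)²/n = 10 − 9 = 1
R² = Sxy²/(Sxx·Syy) = (-7)²/(54·1) = 0.907407

0.907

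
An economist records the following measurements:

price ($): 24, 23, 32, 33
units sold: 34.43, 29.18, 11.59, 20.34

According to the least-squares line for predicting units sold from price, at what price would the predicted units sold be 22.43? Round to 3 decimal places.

28.880

n = 4, Σx = 112, Σy = 95.54, Σxy = 2539.56, Σx² = 3218
Sxx = Σx² − (Σx)²/n = 3218 − 3136 = 82
Sxy = Σxy − (Σx)(Σy)/n = 2539.56 − 2675.12 = -135.56
b = Sxy/Sxx = -135.56/82 = -1.653171
a = ȳ − b·x̄ = 23.885 − (-1.653171)·28 = 70.173780
Set a + b·x = 22.43: x = (22.43 − 70.173780) / (-1.653171) = 28.880127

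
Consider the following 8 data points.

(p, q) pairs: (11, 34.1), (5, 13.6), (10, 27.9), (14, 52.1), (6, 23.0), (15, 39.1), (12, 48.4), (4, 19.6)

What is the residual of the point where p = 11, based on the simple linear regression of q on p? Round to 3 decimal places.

n = 8, Σx = 77, Σy = 257.8, Σxy = 2835.2, Σx² = 863
Sxx = Σx² − (Σx)²/n = 863 − 741.125 = 121.875
Sxy = Σxy − (Σx)(Σy)/n = 2835.2 − 2481.325 = 353.875
b = Sxy/Sxx = 353.875/121.875 = 2.903590
a = ȳ − b·x̄ = 32.225 − 2.903590·9.625 = 4.277949
ŷ(11) = 4.277949 + 2.903590·11 = 36.217436
residual = y − ŷ = 34.1 − 36.217436 = -2.117436

-2.117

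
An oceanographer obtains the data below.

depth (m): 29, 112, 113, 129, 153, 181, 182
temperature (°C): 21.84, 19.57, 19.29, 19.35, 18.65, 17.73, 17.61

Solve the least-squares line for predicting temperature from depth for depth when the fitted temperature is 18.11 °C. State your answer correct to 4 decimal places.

n = 7, Σx = 899, Σy = 134.04, Σxy = 16768.72, Σx² = 132089
Sxx = Σx² − (Σx)²/n = 132089 − 115457.285714 = 16631.714286
Sxy = Σxy − (Σx)(Σy)/n = 16768.72 − 17214.565714 = -445.845714
b = Sxy/Sxx = -445.845714/16631.714286 = -0.026807
a = ȳ − b·x̄ = 19.148571 − (-0.026807)·128.428571 = 22.591351
Set a + b·x = 18.11: x = (18.11 − 22.591351) / (-0.026807) = 167.171174

167.1712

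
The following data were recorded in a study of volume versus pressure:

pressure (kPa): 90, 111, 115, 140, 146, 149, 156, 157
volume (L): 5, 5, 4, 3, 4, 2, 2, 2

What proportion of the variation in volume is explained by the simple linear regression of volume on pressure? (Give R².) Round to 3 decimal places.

n = 8, Σx = 1064, Σy = 27, Σxy = 3393, Σx² = 145748, Σy² = 103
Sxx = Σx² − (Σx)²/n = 145748 − 141512 = 4236
Sxy = Σxy − (Σx)(Σy)/n = 3393 − 3591 = -198
Syy = Σy² − (Σy)²/n = 103 − 91.125 = 11.875
R² = Sxy²/(Sxx·Syy) = (-198)²/(4236·11.875) = 0.779365

0.779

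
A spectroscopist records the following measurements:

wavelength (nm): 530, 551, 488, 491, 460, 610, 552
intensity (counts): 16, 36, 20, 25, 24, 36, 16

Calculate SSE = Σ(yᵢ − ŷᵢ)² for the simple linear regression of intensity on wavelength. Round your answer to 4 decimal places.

n = 7, Σx = 3682, Σy = 173, Σxy = 92183, Σx² = 1952130, Σy² = 4705
Sxx = Σx² − (Σx)²/n = 1952130 − 1936732 = 15398
Sxy = Σxy − (Σx)(Σy)/n = 92183 − 90998 = 1185
Syy = Σy² − (Σy)²/n = 4705 − 4275.571429 = 429.428571
b = Sxy/Sxx = 1185/15398 = 0.076958
SSE = Syy − b·Sxy = 429.428571 − 0.076958·1185 = 338.233286

338.2333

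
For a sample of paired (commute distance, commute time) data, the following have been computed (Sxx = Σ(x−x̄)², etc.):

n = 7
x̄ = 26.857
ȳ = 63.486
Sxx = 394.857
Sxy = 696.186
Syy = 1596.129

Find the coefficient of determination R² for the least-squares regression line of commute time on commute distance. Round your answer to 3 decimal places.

R² = Sxy²/(Sxx·Syy) = (696.186)²/(394.857·1596.129) = 0.769029

0.769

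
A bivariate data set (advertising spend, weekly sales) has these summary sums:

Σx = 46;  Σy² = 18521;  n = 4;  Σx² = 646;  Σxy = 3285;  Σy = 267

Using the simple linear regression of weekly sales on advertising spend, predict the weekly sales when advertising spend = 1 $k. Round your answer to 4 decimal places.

Sxx = Σx² − (Σx)²/n = 646 − 529 = 117
Sxy = Σxy − (Σx)(Σy)/n = 3285 − 3070.5 = 214.5
b = Sxy/Sxx = 214.5/117 = 1.833333
a = ȳ − b·x̄ = 66.75 − 1.833333·11.5 = 45.666667
ŷ(1) = a + b·1 = 45.666667 + 1.833333·1 = 47.5

47.5000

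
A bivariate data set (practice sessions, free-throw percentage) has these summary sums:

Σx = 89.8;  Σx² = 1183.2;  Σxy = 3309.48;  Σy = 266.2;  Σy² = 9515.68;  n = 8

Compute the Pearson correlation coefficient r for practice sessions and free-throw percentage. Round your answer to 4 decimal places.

0.9467

Sxx = Σx² − (Σx)²/n = 1183.2 − 1008.005 = 175.195
Sxy = Σxy − (Σx)(Σy)/n = 3309.48 − 2988.095 = 321.385
Syy = Σy² − (Σy)²/n = 9515.68 − 8857.805 = 657.875
r = Sxy/√(Sxx·Syy) = 321.385/√(115256.410625) = 321.385/339.494345 = 0.946658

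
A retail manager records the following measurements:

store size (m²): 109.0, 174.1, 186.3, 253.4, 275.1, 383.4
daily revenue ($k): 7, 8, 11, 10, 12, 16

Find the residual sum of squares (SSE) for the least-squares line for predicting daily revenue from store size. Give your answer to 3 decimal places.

n = 6, Σx = 1381.3, Σy = 64, Σxy = 16174.7, Σx² = 363786.63, Σy² = 734
Sxx = Σx² − (Σx)²/n = 363786.63 − 317998.281667 = 45788.348333
Sxy = Σxy − (Σx)(Σy)/n = 16174.7 − 14733.866667 = 1440.833333
Syy = Σy² − (Σy)²/n = 734 − 682.666667 = 51.333333
b = Sxy/Sxx = 1440.833333/45788.348333 = 0.031467
SSE = Syy − b·Sxy = 51.333333 − 0.031467·1440.833333 = 5.994273

5.994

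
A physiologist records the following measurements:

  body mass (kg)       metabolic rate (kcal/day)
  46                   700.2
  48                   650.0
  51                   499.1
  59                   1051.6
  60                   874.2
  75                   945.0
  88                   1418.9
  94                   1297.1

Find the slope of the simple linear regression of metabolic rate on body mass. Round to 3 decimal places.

n = 8, Σx = 521, Σy = 7436.1, Σxy = 521025.3, Σx² = 36307
Sxx = Σx² − (Σx)²/n = 36307 − 33930.125 = 2376.875
Sxy = Σxy − (Σx)(Σy)/n = 521025.3 − 484276.0125 = 36749.2875
b = Sxy/Sxx = 36749.2875/2376.875 = 15.461178

15.461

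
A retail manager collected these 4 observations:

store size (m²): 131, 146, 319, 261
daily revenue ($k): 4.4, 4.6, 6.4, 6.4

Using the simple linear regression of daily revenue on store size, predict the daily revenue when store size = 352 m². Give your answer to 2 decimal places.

7.06

n = 4, Σx = 857, Σy = 21.8, Σxy = 4960, Σx² = 208359
Sxx = Σx² − (Σx)²/n = 208359 − 183612.25 = 24746.75
Sxy = Σxy − (Σx)(Σy)/n = 4960 − 4670.65 = 289.35
b = Sxy/Sxx = 289.35/24746.75 = 0.011692
a = ȳ − b·x̄ = 5.45 − 0.011692·214.25 = 2.944894
ŷ(352) = a + b·352 = 2.944894 + 0.011692·352 = 7.060634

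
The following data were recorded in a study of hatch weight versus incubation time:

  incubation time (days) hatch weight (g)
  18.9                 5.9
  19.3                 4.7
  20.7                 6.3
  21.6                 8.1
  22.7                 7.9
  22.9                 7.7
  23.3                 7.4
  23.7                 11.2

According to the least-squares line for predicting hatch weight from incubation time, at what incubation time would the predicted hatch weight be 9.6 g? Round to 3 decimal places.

24.209

n = 8, Σx = 173.1, Σy = 59.2, Σxy = 1301.11, Σx² = 3769.03
Sxx = Σx² − (Σx)²/n = 3769.03 − 3745.45125 = 23.57875
Sxy = Σxy − (Σx)(Σy)/n = 1301.11 − 1280.94 = 20.17
b = Sxy/Sxx = 20.17/23.57875 = 0.855431
a = ȳ − b·x̄ = 7.4 − 0.855431·21.6375 = -11.109394
Set a + b·x = 9.6: x = (9.6 − (-11.109394)) / 0.855431 = 24.209302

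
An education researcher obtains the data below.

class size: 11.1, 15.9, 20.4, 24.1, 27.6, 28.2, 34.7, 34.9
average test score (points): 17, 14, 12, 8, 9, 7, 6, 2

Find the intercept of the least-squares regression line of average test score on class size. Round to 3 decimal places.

22.669

n = 8, Σx = 196.9, Σy = 75, Σxy = 1572.7, Σx² = 5352.09
Sxx = Σx² − (Σx)²/n = 5352.09 − 4846.20125 = 505.88875
Sxy = Σxy − (Σx)(Σy)/n = 1572.7 − 1845.9375 = -273.2375
b = Sxy/Sxx = -273.2375/505.88875 = -0.540114
a = ȳ − b·x̄ = 9.375 − (-0.540114)·24.6125 = 22.668551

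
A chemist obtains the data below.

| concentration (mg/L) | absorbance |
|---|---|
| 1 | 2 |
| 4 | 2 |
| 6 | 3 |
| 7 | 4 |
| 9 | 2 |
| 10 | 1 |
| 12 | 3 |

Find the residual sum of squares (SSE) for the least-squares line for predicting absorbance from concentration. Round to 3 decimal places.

5.702

n = 7, Σx = 49, Σy = 17, Σxy = 120, Σx² = 427, Σy² = 47
Sxx = Σx² − (Σx)²/n = 427 − 343 = 84
Sxy = Σxy − (Σx)(Σy)/n = 120 − 119 = 1
Syy = Σy² − (Σy)²/n = 47 − 41.285714 = 5.714286
b = Sxy/Sxx = 1/84 = 0.011905
SSE = Syy − b·Sxy = 5.714286 − 0.011905·1 = 5.702381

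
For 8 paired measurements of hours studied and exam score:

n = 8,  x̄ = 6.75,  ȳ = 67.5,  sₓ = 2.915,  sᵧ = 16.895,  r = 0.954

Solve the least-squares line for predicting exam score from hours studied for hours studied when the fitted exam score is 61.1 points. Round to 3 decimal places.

5.593

b = r · sᵧ/sₓ = 0.954 · 16.895/2.915 = 5.529273
a = ȳ − b·x̄ = 67.5 − 5.529273·6.75 = 30.177409
Set a + b·x = 61.1: x = (61.1 − 30.177409) / 5.529273 = 5.592524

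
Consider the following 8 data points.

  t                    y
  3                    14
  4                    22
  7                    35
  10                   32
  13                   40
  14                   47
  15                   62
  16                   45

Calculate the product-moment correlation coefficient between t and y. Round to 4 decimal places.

n = 8, Σx = 82, Σy = 297, Σxy = 3523, Σx² = 1020, Σy² = 12607
Sxx = Σx² − (Σx)²/n = 1020 − 840.5 = 179.5
Sxy = Σxy − (Σx)(Σy)/n = 3523 − 3044.25 = 478.75
Syy = Σy² − (Σy)²/n = 12607 − 11026.125 = 1580.875
r = Sxy/√(Sxx·Syy) = 478.75/√(283767.0625) = 478.75/532.697909 = 0.898727

0.8987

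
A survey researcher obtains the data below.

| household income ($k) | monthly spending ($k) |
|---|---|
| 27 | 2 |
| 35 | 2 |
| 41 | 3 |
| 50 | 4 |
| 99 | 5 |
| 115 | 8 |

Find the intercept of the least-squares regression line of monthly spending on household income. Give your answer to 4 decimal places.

n = 6, Σx = 367, Σy = 24, Σxy = 1862, Σx² = 29161
Sxx = Σx² − (Σx)²/n = 29161 − 22448.166667 = 6712.833333
Sxy = Σxy − (Σx)(Σy)/n = 1862 − 1468 = 394
b = Sxy/Sxx = 394/6712.833333 = 0.058694
a = ȳ − b·x̄ = 4 − 0.058694·61.166667 = 0.409911

0.4099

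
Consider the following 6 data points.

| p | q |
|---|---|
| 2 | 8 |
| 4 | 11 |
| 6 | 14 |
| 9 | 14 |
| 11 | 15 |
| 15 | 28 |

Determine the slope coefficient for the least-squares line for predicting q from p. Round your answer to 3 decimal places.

n = 6, Σx = 47, Σy = 90, Σxy = 855, Σx² = 483
Sxx = Σx² − (Σx)²/n = 483 − 368.166667 = 114.833333
Sxy = Σxy − (Σx)(Σy)/n = 855 − 705 = 150
b = Sxy/Sxx = 150/114.833333 = 1.306241

1.306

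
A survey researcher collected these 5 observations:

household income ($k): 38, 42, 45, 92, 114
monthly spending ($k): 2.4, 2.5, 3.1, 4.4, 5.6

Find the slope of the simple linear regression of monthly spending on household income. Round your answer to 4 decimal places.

n = 5, Σx = 331, Σy = 18, Σxy = 1378.9, Σx² = 26693
Sxx = Σx² − (Σx)²/n = 26693 − 21912.2 = 4780.8
Sxy = Σxy − (Σx)(Σy)/n = 1378.9 − 1191.6 = 187.3
b = Sxy/Sxx = 187.3/4780.8 = 0.039178

0.0392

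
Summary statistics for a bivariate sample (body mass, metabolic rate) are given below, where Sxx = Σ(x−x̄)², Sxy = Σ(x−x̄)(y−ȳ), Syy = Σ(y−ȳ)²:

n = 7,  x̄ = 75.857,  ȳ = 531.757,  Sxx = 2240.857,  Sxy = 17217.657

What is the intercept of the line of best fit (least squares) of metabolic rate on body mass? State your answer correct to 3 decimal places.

-51.091

b = Sxy/Sxx = 17217.657/2240.857 = 7.683514
a = ȳ − b·x̄ = 531.757 − 7.683514·75.857 = -51.091351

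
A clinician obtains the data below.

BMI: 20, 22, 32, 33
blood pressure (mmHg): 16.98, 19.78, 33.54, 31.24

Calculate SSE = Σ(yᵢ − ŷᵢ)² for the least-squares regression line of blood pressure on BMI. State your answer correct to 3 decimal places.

n = 4, Σx = 107, Σy = 101.54, Σxy = 2878.96, Σx² = 2997, Σy² = 2780.438
Sxx = Σx² − (Σx)²/n = 2997 − 2862.25 = 134.75
Sxy = Σxy − (Σx)(Σy)/n = 2878.96 − 2716.195 = 162.765
Syy = Σy² − (Σy)²/n = 2780.438 − 2577.5929 = 202.8451
b = Sxy/Sxx = 162.765/134.75 = 1.207904
SSE = Syy − b·Sxy = 202.8451 − 1.207904·162.765 = 6.240683

6.241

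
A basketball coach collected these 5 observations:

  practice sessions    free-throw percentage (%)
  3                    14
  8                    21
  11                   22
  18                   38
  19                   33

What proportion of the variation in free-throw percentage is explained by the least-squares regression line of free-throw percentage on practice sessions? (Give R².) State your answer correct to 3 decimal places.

n = 5, Σx = 59, Σy = 128, Σxy = 1763, Σx² = 879, Σy² = 3654
Sxx = Σx² − (Σx)²/n = 879 − 696.2 = 182.8
Sxy = Σxy − (Σx)(Σy)/n = 1763 − 1510.4 = 252.6
Syy = Σy² − (Σy)²/n = 3654 − 3276.8 = 377.2
R² = Sxy²/(Sxx·Syy) = (252.6)²/(182.8·377.2) = 0.925377

0.925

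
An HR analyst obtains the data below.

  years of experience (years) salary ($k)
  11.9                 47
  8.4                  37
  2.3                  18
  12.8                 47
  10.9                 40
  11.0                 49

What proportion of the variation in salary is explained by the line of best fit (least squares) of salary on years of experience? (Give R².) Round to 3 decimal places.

0.934

n = 6, Σx = 57.3, Σy = 238, Σxy = 2488.1, Σx² = 621.11, Σy² = 10112
Sxx = Σx² − (Σx)²/n = 621.11 − 547.215 = 73.895
Sxy = Σxy − (Σx)(Σy)/n = 2488.1 − 2272.9 = 215.2
Syy = Σy² − (Σy)²/n = 10112 − 9440.666667 = 671.333333
R² = Sxy²/(Sxx·Syy) = (215.2)²/(73.895·671.333333) = 0.933536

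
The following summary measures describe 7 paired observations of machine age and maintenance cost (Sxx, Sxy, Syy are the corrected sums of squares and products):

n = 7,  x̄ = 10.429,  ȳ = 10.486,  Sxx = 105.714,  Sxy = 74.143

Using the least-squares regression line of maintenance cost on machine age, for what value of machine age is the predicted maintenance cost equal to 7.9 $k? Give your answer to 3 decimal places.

b = Sxy/Sxx = 74.143/105.714 = 0.701355
a = ȳ − b·x̄ = 10.486 − 0.701355·10.429 = 3.171573
Set a + b·x = 7.9: x = (7.9 − 3.171573) / 0.701355 = 6.741849

6.742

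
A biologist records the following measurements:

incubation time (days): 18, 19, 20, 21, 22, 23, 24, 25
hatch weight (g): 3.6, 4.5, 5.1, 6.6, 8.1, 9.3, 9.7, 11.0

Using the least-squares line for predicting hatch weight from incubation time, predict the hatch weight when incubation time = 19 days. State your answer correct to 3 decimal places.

4.502

n = 8, Σx = 172, Σy = 57.9, Σxy = 1290.8, Σx² = 3740
Sxx = Σx² − (Σx)²/n = 3740 − 3698 = 42
Sxy = Σxy − (Σx)(Σy)/n = 1290.8 − 1244.85 = 45.95
b = Sxy/Sxx = 45.95/42 = 1.094048
a = ȳ − b·x̄ = 7.2375 − 1.094048·21.5 = -16.284524
ŷ(19) = a + b·19 = -16.284524 + 1.094048·19 = 4.502381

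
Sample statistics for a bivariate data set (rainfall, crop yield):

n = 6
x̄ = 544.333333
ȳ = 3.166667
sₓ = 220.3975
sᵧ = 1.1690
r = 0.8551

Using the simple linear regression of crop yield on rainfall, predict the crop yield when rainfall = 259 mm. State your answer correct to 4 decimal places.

1.8725

b = r · sᵧ/sₓ = 0.8551 · 1.169/220.3975 = 0.004535
a = ȳ − b·x̄ = 3.166667 − 0.004535·544.333333 = 0.697846
ŷ(259) = a + b·259 = 0.697846 + 0.004535·259 = 1.872539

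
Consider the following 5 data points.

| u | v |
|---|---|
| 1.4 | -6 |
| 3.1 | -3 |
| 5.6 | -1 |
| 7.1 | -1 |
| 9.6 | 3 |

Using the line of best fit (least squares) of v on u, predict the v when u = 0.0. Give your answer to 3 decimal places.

n = 5, Σx = 26.8, Σy = -8, Σxy = -1.6, Σx² = 185.5
Sxx = Σx² − (Σx)²/n = 185.5 − 143.648 = 41.852
Sxy = Σxy − (Σx)(Σy)/n = -1.6 − (-42.88) = 41.28
b = Sxy/Sxx = 41.28/41.852 = 0.986333
a = ȳ − b·x̄ = -1.6 − 0.986333·5.36 = -6.886744
ŷ(0.0) = a + b·0.0 = -6.886744 + 0.986333·0 = -6.886744

-6.887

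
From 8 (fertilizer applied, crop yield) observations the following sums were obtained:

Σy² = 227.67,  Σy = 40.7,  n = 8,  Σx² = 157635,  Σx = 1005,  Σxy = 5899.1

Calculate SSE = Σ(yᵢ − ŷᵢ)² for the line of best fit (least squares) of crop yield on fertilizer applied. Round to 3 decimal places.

0.914

Sxx = Σx² − (Σx)²/n = 157635 − 126253.125 = 31381.875
Sxy = Σxy − (Σx)(Σy)/n = 5899.1 − 5112.9375 = 786.1625
Syy = Σy² − (Σy)²/n = 227.67 − 207.06125 = 20.60875
b = Sxy/Sxx = 786.1625/31381.875 = 0.025051
SSE = Syy − b·Sxy = 20.60875 − 0.025051·786.1625 = 0.914214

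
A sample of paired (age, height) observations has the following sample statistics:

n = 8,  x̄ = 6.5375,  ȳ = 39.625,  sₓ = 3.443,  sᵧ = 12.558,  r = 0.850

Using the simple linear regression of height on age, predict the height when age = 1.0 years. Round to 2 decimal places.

b = r · sᵧ/sₓ = 0.85 · 12.558/3.443 = 3.100290
a = ȳ − b·x̄ = 39.625 − 3.100290·6.5375 = 19.356851
ŷ(1.0) = a + b·1.0 = 19.356851 + 3.100290·1 = 22.457142

22.46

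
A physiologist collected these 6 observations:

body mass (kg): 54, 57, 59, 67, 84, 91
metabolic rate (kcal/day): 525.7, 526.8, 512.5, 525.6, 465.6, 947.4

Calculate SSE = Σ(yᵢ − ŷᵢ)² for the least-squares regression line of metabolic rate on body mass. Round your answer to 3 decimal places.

n = 6, Σx = 412, Σy = 3503.6, Σxy = 249191.9, Σx² = 29472, Σy² = 2207140.46
Sxx = Σx² − (Σx)²/n = 29472 − 28290.666667 = 1181.333333
Sxy = Σxy − (Σx)(Σy)/n = 249191.9 − 240580.533333 = 8611.366667
Syy = Σy² − (Σy)²/n = 2207140.46 − 2045868.826667 = 161271.633333
b = Sxy/Sxx = 8611.366667/1181.333333 = 7.289532
SSE = Syy − b·Sxy = 161271.633333 − 7.289532·8611.366667 = 98498.803874

98498.804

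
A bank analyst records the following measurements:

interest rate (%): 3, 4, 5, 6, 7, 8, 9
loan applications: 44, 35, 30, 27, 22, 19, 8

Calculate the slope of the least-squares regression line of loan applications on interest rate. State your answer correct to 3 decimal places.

-5.286

n = 7, Σx = 42, Σy = 185, Σxy = 962, Σx² = 280
Sxx = Σx² − (Σx)²/n = 280 − 252 = 28
Sxy = Σxy − (Σx)(Σy)/n = 962 − 1110 = -148
b = Sxy/Sxx = -148/28 = -5.285714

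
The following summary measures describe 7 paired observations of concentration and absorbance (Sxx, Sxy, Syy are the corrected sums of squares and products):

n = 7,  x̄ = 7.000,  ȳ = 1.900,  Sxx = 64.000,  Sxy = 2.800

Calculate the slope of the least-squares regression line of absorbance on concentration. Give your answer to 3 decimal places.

b = Sxy/Sxx = 2.8/64 = 0.04375

0.044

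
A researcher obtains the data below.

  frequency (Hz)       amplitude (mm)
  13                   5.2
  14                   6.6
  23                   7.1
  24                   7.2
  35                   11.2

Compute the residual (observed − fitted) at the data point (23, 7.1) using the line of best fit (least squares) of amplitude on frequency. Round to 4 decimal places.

n = 5, Σx = 109, Σy = 37.3, Σxy = 888.1, Σx² = 2695
Sxx = Σx² − (Σx)²/n = 2695 − 2376.2 = 318.8
Sxy = Σxy − (Σx)(Σy)/n = 888.1 − 813.14 = 74.96
b = Sxy/Sxx = 74.96/318.8 = 0.235132
a = ȳ − b·x̄ = 7.46 − 0.235132·21.8 = 2.334128
ŷ(23) = 2.334128 + 0.235132·23 = 7.742158
residual = y − ŷ = 7.1 − 7.742158 = -0.642158

-0.6422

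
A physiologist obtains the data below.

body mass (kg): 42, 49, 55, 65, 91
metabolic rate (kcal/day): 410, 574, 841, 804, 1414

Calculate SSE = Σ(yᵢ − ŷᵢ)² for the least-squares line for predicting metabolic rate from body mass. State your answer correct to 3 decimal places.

n = 5, Σx = 302, Σy = 4043, Σxy = 272535, Σx² = 19696, Σy² = 3850669
Sxx = Σx² − (Σx)²/n = 19696 − 18240.8 = 1455.2
Sxy = Σxy − (Σx)(Σy)/n = 272535 − 244197.2 = 28337.8
Syy = Σy² − (Σy)²/n = 3850669 − 3269169.8 = 581499.2
b = Sxy/Sxx = 28337.8/1455.2 = 19.473474
SSE = Syy − b·Sxy = 581499.2 − 19.473474·28337.8 = 29663.776113

29663.776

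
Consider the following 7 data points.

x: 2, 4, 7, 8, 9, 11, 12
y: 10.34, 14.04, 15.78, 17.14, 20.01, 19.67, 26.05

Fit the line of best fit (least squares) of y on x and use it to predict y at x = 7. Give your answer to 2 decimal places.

16.83

n = 7, Σx = 53, Σy = 123.03, Σxy = 1033.48, Σx² = 479
Sxx = Σx² − (Σx)²/n = 479 − 401.285714 = 77.714286
Sxy = Σxy − (Σx)(Σy)/n = 1033.48 − 931.512857 = 101.967143
b = Sxy/Sxx = 101.967143/77.714286 = 1.312077
a = ȳ − b·x̄ = 17.575714 − 1.312077·7.571429 = 7.641415
ŷ(7) = a + b·7 = 7.641415 + 1.312077·7 = 16.825956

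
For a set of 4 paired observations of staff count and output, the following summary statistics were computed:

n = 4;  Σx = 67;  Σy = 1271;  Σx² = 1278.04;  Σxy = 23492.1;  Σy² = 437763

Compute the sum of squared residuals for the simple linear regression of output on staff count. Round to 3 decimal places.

2754.742

Sxx = Σx² − (Σx)²/n = 1278.04 − 1122.25 = 155.79
Sxy = Σxy − (Σx)(Σy)/n = 23492.1 − 21289.25 = 2202.85
Syy = Σy² − (Σy)²/n = 437763 − 403860.25 = 33902.75
b = Sxy/Sxx = 2202.85/155.79 = 14.139868
SSE = Syy − b·Sxy = 33902.75 − 14.139868·2202.85 = 2754.742281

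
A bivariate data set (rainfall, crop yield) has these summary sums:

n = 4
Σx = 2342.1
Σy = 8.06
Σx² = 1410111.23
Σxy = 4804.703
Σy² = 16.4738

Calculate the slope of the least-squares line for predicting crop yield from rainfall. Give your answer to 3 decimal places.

Sxx = Σx² − (Σx)²/n = 1410111.23 − 1371358.1025 = 38753.1275
Sxy = Σxy − (Σx)(Σy)/n = 4804.703 − 4719.3315 = 85.3715
b = Sxy/Sxx = 85.3715/38753.1275 = 0.002203

0.002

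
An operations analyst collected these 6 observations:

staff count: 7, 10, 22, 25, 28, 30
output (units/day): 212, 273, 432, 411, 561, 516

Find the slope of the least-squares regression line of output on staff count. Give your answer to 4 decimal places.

n = 6, Σx = 122, Σy = 2405, Σxy = 55181, Σx² = 2942
Sxx = Σx² − (Σx)²/n = 2942 − 2480.666667 = 461.333333
Sxy = Σxy − (Σx)(Σy)/n = 55181 − 48901.666667 = 6279.333333
b = Sxy/Sxx = 6279.333333/461.333333 = 13.611272

13.6113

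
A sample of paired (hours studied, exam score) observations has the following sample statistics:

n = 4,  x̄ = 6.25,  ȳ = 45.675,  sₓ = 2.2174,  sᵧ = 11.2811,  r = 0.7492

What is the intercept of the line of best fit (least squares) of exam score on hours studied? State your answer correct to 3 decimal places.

21.853

b = r · sᵧ/sₓ = 0.7492 · 11.2811/2.2174 = 3.811581
a = ȳ − b·x̄ = 45.675 − 3.811581·6.25 = 21.852618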